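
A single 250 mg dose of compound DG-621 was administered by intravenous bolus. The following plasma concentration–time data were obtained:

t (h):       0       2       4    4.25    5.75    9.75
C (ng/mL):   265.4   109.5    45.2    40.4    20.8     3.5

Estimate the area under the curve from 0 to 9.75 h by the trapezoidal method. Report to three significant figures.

Trapezoidal AUC_0→9.75:
  [0→2]: (265.4+109.5)/2 × 2 = 374.9
  [2→4]: (109.5+45.2)/2 × 2 = 154.7
  [4→4.25]: (45.2+40.4)/2 × 0.25 = 10.7
  [4.25→5.75]: (40.4+20.8)/2 × 1.5 = 45.9
  [5.75→9.75]: (20.8+3.5)/2 × 4 = 48.6
  Sum = 634.8 ng/mL·h

AUC = 635 ng/mL·h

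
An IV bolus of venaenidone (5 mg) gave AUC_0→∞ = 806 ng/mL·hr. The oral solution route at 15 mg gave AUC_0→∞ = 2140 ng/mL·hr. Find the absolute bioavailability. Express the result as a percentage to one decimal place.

F = (AUC_ev / D_ev) / (AUC_iv / D_iv)
  = (2140/15) / (806/5)
  = 142.667 / 161.2 = 0.8850
  = 88.50%

F = 88.5%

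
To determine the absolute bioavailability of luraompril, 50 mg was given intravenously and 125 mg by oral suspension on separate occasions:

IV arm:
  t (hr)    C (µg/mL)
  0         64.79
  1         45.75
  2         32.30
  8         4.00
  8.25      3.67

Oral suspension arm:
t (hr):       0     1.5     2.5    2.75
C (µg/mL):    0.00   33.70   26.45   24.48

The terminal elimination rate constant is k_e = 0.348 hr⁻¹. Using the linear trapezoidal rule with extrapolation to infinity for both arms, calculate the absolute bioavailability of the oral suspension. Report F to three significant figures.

Trapezoidal AUC_0→8.25 (IV):
  [0→1]: (64.79+45.75)/2 × 1 = 55.27
  [1→2]: (45.75+32.30)/2 × 1 = 39.025
  [2→8]: (32.30+4.00)/2 × 6 = 108.9
  [8→8.25]: (4.00+3.67)/2 × 0.25 = 0.95875
  Sum = 204.15375 µg/mL·hr
IV tail: 3.67/0.348 = 10.546; AUC_iv,0→∞ = 204.15375 + 10.546 = 214.69975 µg/mL·hr
Trapezoidal AUC_0→2.75 (oral suspension):
  [0→1.5]: (0.00+33.70)/2 × 1.5 = 25.275
  [1.5→2.5]: (33.70+26.45)/2 × 1 = 30.075
  [2.5→2.75]: (26.45+24.48)/2 × 0.25 = 6.36625
  Sum = 61.71625 µg/mL·hr
oral suspension tail: 24.48/0.348 = 70.345; AUC_ev,0→∞ = 61.71625 + 70.345 = 132.06125 µg/mL·hr
F = (AUC_ev/D_ev)/(AUC_iv/D_iv) = (132.06125/125)/(214.69975/50) = 1.05649/4.293995 = 0.2460

F = 0.246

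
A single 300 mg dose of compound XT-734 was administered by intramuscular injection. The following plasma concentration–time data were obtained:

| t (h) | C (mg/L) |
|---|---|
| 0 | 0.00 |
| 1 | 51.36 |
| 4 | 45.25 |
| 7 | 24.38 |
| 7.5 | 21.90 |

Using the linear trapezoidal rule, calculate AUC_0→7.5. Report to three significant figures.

AUC = 287 mg/L·h

Trapezoidal AUC_0→7.5:
  [0→1]: (0.00+51.36)/2 × 1 = 25.68
  [1→4]: (51.36+45.25)/2 × 3 = 144.915
  [4→7]: (45.25+24.38)/2 × 3 = 104.445
  [7→7.5]: (24.38+21.90)/2 × 0.5 = 11.57
  Sum = 286.61 mg/L·h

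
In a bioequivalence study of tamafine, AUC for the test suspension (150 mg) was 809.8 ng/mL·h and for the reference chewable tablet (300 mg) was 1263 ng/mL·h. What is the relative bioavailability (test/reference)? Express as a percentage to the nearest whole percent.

F_rel = 128%

F_rel = (AUC_test/D_test) / (AUC_ref/D_ref)
      = (809.8/150) / (1263/300)
      = 5.39867 / 4.21 = 1.2823 = 128.23%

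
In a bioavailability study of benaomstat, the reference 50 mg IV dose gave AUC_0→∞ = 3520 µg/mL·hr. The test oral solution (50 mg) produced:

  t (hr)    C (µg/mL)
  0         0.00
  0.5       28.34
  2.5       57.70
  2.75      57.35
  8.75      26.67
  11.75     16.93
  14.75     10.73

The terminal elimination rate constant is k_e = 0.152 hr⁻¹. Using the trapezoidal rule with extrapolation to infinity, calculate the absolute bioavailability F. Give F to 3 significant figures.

Trapezoidal AUC_0→14.75 (oral solution):
  [0→0.5]: (0.00+28.34)/2 × 0.5 = 7.085
  [0.5→2.5]: (28.34+57.70)/2 × 2 = 86.04
  [2.5→2.75]: (57.70+57.35)/2 × 0.25 = 14.38125
  [2.75→8.75]: (57.35+26.67)/2 × 6 = 252.06
  [8.75→11.75]: (26.67+16.93)/2 × 3 = 65.4
  [11.75→14.75]: (16.93+10.73)/2 × 3 = 41.49
  Sum = 466.45625 µg/mL·hr
Tail: C_last/k_e = 10.73/0.152 = 70.592
AUC_0→∞ (oral solution) = 466.45625 + 70.592 = 537.04825 µg/mL·hr
F = (AUC_ev/D_ev)/(AUC_iv/D_iv) = (537.04825/50)/(3520/50) = 10.740965/70.4 = 0.1526

F = 0.153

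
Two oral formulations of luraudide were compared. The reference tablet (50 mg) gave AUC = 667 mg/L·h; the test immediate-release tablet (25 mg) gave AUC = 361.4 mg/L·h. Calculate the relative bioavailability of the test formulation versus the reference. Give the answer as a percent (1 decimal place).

F_rel = 108.4%

F_rel = (AUC_test/D_test) / (AUC_ref/D_ref)
      = (361.4/25) / (667/50)
      = 14.456 / 13.34 = 1.0837 = 108.37%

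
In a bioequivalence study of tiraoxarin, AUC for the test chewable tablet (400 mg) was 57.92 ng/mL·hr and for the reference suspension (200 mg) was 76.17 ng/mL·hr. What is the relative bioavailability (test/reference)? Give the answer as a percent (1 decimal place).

F_rel = (AUC_test/D_test) / (AUC_ref/D_ref)
      = (57.92/400) / (76.17/200)
      = 0.1448 / 0.38085 = 0.3802 = 38.02%

F_rel = 38.0%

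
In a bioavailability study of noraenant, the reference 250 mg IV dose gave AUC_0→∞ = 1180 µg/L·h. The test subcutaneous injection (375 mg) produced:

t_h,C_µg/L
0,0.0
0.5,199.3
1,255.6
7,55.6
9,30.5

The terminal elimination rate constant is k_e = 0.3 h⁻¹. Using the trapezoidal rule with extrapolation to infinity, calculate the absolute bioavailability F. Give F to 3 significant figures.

Trapezoidal AUC_0→9 (subcutaneous injection):
  [0→0.5]: (0.0+199.3)/2 × 0.5 = 49.825
  [0.5→1]: (199.3+255.6)/2 × 0.5 = 113.725
  [1→7]: (255.6+55.6)/2 × 6 = 933.6
  [7→9]: (55.6+30.5)/2 × 2 = 86.1
  Sum = 1183.25 µg/L·h
Tail: C_last/k_e = 30.5/0.3 = 101.667
AUC_0→∞ (subcutaneous injection) = 1183.25 + 101.667 = 1284.917 µg/L·h
F = (AUC_ev/D_ev)/(AUC_iv/D_iv) = (1284.917/375)/(1180/250) = 3.42645/4.72 = 0.7259

F = 0.726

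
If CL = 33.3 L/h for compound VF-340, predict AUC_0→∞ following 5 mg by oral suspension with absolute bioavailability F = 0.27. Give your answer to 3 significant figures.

AUC_0→∞ = F × Dose / CL
        = 0.27 × 5 / 33.3 = 0.0405405 mg/L·h

AUC = 0.0405 mg/L·h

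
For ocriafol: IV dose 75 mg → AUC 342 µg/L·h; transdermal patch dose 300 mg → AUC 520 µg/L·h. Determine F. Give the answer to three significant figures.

F = (AUC_ev / D_ev) / (AUC_iv / D_iv)
  = (520/300) / (342/75)
  = 1.73333 / 4.56 = 0.3801

F = 0.380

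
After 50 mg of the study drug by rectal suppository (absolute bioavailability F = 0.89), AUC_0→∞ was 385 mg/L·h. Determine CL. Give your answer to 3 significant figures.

CL = F × Dose / AUC_0→∞
   = 0.89 × 50 / 385 = 0.115584 L/h

CL = 0.116 L/h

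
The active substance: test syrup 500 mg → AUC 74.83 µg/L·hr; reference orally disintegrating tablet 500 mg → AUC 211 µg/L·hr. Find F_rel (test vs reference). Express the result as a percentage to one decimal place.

F_rel = (AUC_test/D_test) / (AUC_ref/D_ref)
      = (74.83/500) / (211/500)
      = 0.14966 / 0.422 = 0.3546 = 35.46%

F_rel = 35.5%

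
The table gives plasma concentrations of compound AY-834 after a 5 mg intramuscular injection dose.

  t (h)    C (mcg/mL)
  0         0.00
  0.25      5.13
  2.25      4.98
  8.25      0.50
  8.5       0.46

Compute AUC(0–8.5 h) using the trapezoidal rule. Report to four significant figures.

AUC = 27.31 mcg/mL·h

Trapezoidal AUC_0→8.5:
  [0→0.25]: (0.00+5.13)/2 × 0.25 = 0.64125
  [0.25→2.25]: (5.13+4.98)/2 × 2 = 10.11
  [2.25→8.25]: (4.98+0.50)/2 × 6 = 16.44
  [8.25→8.5]: (0.50+0.46)/2 × 0.25 = 0.12
  Sum = 27.31125 mcg/mL·h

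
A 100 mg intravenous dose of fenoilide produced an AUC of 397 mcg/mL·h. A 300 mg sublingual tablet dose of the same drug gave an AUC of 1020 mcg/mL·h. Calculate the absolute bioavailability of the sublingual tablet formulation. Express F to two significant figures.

F = (AUC_ev / D_ev) / (AUC_iv / D_iv)
  = (1020/300) / (397/100)
  = 3.4 / 3.97 = 0.8564

F = 0.86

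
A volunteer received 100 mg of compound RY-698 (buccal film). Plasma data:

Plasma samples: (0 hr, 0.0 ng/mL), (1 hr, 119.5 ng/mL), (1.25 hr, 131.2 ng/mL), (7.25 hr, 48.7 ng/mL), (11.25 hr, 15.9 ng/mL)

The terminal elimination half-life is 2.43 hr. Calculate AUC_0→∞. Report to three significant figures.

Trapezoidal AUC_0→11.25:
  [0→1]: (0.0+119.5)/2 × 1 = 59.75
  [1→1.25]: (119.5+131.2)/2 × 0.25 = 31.3375
  [1.25→7.25]: (131.2+48.7)/2 × 6 = 539.7
  [7.25→11.25]: (48.7+15.9)/2 × 4 = 129.2
  Sum = 759.9875 ng/mL·hr
k_e = ln2 / t½ = 0.693147 / 2.43 = 0.2852 hr^-1
Extrapolated tail: C_last / k_e = 15.9 / 0.2852 = 55.750
AUC_0→∞ = 759.9875 + 55.750 = 815.7375 ng/mL·hr

AUC = 816 ng/mL·hr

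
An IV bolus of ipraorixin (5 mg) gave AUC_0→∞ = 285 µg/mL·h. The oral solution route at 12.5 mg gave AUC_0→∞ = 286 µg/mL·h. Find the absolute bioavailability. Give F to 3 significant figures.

F = 0.401

F = (AUC_ev / D_ev) / (AUC_iv / D_iv)
  = (286/12.5) / (285/5)
  = 22.88 / 57 = 0.4014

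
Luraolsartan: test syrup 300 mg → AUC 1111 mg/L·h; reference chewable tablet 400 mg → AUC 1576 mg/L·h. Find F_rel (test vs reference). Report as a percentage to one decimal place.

F_rel = 94.0%

F_rel = (AUC_test/D_test) / (AUC_ref/D_ref)
      = (1111/300) / (1576/400)
      = 3.70333 / 3.94 = 0.9399 = 93.99%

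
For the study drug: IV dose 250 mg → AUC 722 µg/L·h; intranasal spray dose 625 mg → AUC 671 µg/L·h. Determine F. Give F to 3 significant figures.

F = 0.372

F = (AUC_ev / D_ev) / (AUC_iv / D_iv)
  = (671/625) / (722/250)
  = 1.0736 / 2.888 = 0.3717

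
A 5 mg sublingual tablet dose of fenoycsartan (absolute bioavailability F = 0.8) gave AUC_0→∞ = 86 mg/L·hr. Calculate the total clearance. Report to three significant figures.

CL = 0.0465 L/hr

CL = F × Dose / AUC_0→∞
   = 0.8 × 5 / 86 = 0.0465116 L/hr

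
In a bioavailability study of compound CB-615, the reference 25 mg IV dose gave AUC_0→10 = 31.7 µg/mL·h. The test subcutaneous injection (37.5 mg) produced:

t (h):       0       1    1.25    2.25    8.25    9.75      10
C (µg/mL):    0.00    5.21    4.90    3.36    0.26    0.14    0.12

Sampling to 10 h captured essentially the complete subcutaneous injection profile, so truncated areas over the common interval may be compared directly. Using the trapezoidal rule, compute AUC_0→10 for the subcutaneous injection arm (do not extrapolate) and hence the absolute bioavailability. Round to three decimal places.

F = 0.404

Trapezoidal AUC_0→10 (subcutaneous injection):
  [0→1]: (0.00+5.21)/2 × 1 = 2.605
  [1→1.25]: (5.21+4.90)/2 × 0.25 = 1.26375
  [1.25→2.25]: (4.90+3.36)/2 × 1 = 4.13
  [2.25→8.25]: (3.36+0.26)/2 × 6 = 10.86
  [8.25→9.75]: (0.26+0.14)/2 × 1.5 = 0.3
  [9.75→10]: (0.14+0.12)/2 × 0.25 = 0.0325
  Sum = 19.19125 µg/mL·h
F = (AUC_ev/D_ev)/(AUC_iv/D_iv) = (19.19125/37.5)/(31.7/25) = 0.511767/1.268 = 0.4036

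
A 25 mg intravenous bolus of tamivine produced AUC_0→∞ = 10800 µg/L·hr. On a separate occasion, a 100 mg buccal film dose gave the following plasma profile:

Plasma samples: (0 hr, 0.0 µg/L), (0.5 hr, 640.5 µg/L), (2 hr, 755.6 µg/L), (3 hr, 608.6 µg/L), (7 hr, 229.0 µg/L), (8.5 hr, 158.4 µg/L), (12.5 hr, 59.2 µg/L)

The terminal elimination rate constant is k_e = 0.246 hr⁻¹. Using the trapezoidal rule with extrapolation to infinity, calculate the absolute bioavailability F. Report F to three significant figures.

Trapezoidal AUC_0→12.5 (buccal film):
  [0→0.5]: (0.0+640.5)/2 × 0.5 = 160.125
  [0.5→2]: (640.5+755.6)/2 × 1.5 = 1047.075
  [2→3]: (755.6+608.6)/2 × 1 = 682.1
  [3→7]: (608.6+229.0)/2 × 4 = 1675.2
  [7→8.5]: (229.0+158.4)/2 × 1.5 = 290.55
  [8.5→12.5]: (158.4+59.2)/2 × 4 = 435.2
  Sum = 4290.25 µg/L·hr
Tail: C_last/k_e = 59.2/0.246 = 240.650
AUC_0→∞ (buccal film) = 4290.25 + 240.650 = 4530.9 µg/L·hr
F = (AUC_ev/D_ev)/(AUC_iv/D_iv) = (4530.9/100)/(10800/25) = 45.309/432 = 0.1049

F = 0.105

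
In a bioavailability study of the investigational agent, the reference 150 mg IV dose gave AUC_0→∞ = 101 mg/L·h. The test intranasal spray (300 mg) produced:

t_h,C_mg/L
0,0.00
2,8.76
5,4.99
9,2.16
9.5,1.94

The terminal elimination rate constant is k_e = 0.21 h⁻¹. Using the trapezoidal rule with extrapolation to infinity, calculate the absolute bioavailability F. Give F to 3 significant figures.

Trapezoidal AUC_0→9.5 (intranasal spray):
  [0→2]: (0.00+8.76)/2 × 2 = 8.76
  [2→5]: (8.76+4.99)/2 × 3 = 20.625
  [5→9]: (4.99+2.16)/2 × 4 = 14.3
  [9→9.5]: (2.16+1.94)/2 × 0.5 = 1.025
  Sum = 44.71 mg/L·h
Tail: C_last/k_e = 1.94/0.21 = 9.238
AUC_0→∞ (intranasal spray) = 44.71 + 9.238 = 53.948 mg/L·h
F = (AUC_ev/D_ev)/(AUC_iv/D_iv) = (53.948/300)/(101/150) = 0.179827/0.673333 = 0.2671

F = 0.267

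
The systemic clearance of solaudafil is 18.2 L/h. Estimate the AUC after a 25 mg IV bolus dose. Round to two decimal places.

AUC_0→∞ = Dose_iv / CL
        = 25 / 18.2 = 1.37363 mg/L·h

AUC = 1.37 mg/L·h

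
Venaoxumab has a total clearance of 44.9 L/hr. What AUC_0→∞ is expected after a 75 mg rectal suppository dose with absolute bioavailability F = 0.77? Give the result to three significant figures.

AUC = 1.29 mg/L·hr

AUC_0→∞ = F × Dose / CL
        = 0.77 × 75 / 44.9 = 1.28619 mg/L·hr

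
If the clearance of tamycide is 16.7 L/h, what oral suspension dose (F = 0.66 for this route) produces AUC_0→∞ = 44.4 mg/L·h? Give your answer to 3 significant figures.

Dose = 1120 mg

Dose = CL × AUC_0→∞ / F
     = 16.7 × 44.4 / 0.66 = 1123.45 mg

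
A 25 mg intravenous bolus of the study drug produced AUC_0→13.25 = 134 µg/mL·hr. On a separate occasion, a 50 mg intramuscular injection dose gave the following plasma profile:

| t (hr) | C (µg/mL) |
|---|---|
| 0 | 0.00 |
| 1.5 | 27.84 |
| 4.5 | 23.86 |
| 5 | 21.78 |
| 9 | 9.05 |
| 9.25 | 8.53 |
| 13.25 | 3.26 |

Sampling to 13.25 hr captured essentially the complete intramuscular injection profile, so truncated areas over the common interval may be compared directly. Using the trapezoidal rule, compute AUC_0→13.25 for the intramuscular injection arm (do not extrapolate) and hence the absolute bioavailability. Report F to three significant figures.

Trapezoidal AUC_0→13.25 (intramuscular injection):
  [0→1.5]: (0.00+27.84)/2 × 1.5 = 20.88
  [1.5→4.5]: (27.84+23.86)/2 × 3 = 77.55
  [4.5→5]: (23.86+21.78)/2 × 0.5 = 11.41
  [5→9]: (21.78+9.05)/2 × 4 = 61.66
  [9→9.25]: (9.05+8.53)/2 × 0.25 = 2.1975
  [9.25→13.25]: (8.53+3.26)/2 × 4 = 23.58
  Sum = 197.2775 µg/mL·hr
F = (AUC_ev/D_ev)/(AUC_iv/D_iv) = (197.2775/50)/(134/25) = 3.94555/5.36 = 0.7361

F = 0.736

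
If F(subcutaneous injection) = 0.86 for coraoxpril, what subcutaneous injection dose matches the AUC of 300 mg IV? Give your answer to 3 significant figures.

For equal systemic exposure: F × D_ev = D_iv
D_ev = D_iv / F = 300 / 0.86 = 348.837 mg

D_subcutaneous = 349 mg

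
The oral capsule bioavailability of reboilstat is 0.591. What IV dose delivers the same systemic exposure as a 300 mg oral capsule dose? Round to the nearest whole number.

Systemic exposure from an extravascular dose = F × D_ev, so the equivalent IV dose is F × D_ev.
D_iv = F × D_ev = 0.591 × 300 = 177.3 mg

D_iv = 177 mg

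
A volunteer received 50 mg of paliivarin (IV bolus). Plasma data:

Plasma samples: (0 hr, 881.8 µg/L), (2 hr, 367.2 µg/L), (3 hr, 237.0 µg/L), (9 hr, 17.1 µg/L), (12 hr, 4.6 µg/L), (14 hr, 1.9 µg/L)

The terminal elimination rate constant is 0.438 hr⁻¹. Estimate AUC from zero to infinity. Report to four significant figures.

AUC = 2357 µg/L·hr

Trapezoidal AUC_0→14:
  [0→2]: (881.8+367.2)/2 × 2 = 1249.0
  [2→3]: (367.2+237.0)/2 × 1 = 302.1
  [3→9]: (237.0+17.1)/2 × 6 = 762.3
  [9→12]: (17.1+4.6)/2 × 3 = 32.55
  [12→14]: (4.6+1.9)/2 × 2 = 6.5
  Sum = 2352.45 µg/L·hr
Extrapolated tail: C_last / k_e = 1.9 / 0.438 = 4.338
AUC_0→∞ = 2352.45 + 4.338 = 2356.788 µg/L·hr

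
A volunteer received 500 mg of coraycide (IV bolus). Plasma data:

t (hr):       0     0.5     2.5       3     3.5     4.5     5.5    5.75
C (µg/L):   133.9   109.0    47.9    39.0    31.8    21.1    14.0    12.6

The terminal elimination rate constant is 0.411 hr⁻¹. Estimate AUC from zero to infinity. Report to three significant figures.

Trapezoidal AUC_0→5.75:
  [0→0.5]: (133.9+109.0)/2 × 0.5 = 60.725
  [0.5→2.5]: (109.0+47.9)/2 × 2 = 156.9
  [2.5→3]: (47.9+39.0)/2 × 0.5 = 21.725
  [3→3.5]: (39.0+31.8)/2 × 0.5 = 17.7
  [3.5→4.5]: (31.8+21.1)/2 × 1 = 26.45
  [4.5→5.5]: (21.1+14.0)/2 × 1 = 17.55
  [5.5→5.75]: (14.0+12.6)/2 × 0.25 = 3.325
  Sum = 304.375 µg/L·hr
Extrapolated tail: C_last / k_e = 12.6 / 0.411 = 30.657
AUC_0→∞ = 304.375 + 30.657 = 335.032 µg/L·hr

AUC = 335 µg/L·hr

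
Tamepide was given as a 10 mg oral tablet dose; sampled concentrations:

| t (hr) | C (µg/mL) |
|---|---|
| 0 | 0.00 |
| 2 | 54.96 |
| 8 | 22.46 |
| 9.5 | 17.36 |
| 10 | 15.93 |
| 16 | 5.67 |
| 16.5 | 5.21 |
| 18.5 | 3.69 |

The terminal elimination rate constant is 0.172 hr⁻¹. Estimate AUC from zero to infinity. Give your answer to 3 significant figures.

AUC = 423 µg/mL·hr

Trapezoidal AUC_0→18.5:
  [0→2]: (0.00+54.96)/2 × 2 = 54.96
  [2→8]: (54.96+22.46)/2 × 6 = 232.26
  [8→9.5]: (22.46+17.36)/2 × 1.5 = 29.865
  [9.5→10]: (17.36+15.93)/2 × 0.5 = 8.3225
  [10→16]: (15.93+5.67)/2 × 6 = 64.8
  [16→16.5]: (5.67+5.21)/2 × 0.5 = 2.72
  [16.5→18.5]: (5.21+3.69)/2 × 2 = 8.9
  Sum = 401.8275 µg/mL·hr
Extrapolated tail: C_last / k_e = 3.69 / 0.172 = 21.453
AUC_0→∞ = 401.8275 + 21.453 = 423.2805 µg/mL·hr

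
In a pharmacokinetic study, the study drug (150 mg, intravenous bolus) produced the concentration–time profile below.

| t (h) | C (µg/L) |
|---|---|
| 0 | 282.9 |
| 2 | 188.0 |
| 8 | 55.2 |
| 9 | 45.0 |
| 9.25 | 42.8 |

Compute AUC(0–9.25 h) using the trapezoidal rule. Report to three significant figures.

AUC = 1260 µg/L·h

Trapezoidal AUC_0→9.25:
  [0→2]: (282.9+188.0)/2 × 2 = 470.9
  [2→8]: (188.0+55.2)/2 × 6 = 729.6
  [8→9]: (55.2+45.0)/2 × 1 = 50.1
  [9→9.25]: (45.0+42.8)/2 × 0.25 = 10.975
  Sum = 1261.575 µg/L·h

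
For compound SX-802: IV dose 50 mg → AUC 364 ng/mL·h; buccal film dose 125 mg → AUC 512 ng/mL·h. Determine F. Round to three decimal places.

F = (AUC_ev / D_ev) / (AUC_iv / D_iv)
  = (512/125) / (364/50)
  = 4.096 / 7.28 = 0.5626

F = 0.563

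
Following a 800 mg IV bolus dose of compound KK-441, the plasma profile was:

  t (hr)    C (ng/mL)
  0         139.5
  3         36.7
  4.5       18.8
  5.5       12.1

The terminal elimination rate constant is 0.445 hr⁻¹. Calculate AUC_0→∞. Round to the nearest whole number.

Trapezoidal AUC_0→5.5:
  [0→3]: (139.5+36.7)/2 × 3 = 264.3
  [3→4.5]: (36.7+18.8)/2 × 1.5 = 41.625
  [4.5→5.5]: (18.8+12.1)/2 × 1 = 15.45
  Sum = 321.375 ng/mL·hr
Extrapolated tail: C_last / k_e = 12.1 / 0.445 = 27.191
AUC_0→∞ = 321.375 + 27.191 = 348.566 ng/mL·hr

AUC = 349 ng/mL·hr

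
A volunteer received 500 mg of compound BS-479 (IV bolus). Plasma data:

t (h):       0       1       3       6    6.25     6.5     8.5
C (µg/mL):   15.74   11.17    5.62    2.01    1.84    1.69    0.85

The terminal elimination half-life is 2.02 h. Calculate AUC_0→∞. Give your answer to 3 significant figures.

Trapezoidal AUC_0→8.5:
  [0→1]: (15.74+11.17)/2 × 1 = 13.455
  [1→3]: (11.17+5.62)/2 × 2 = 16.79
  [3→6]: (5.62+2.01)/2 × 3 = 11.445
  [6→6.25]: (2.01+1.84)/2 × 0.25 = 0.48125
  [6.25→6.5]: (1.84+1.69)/2 × 0.25 = 0.44125
  [6.5→8.5]: (1.69+0.85)/2 × 2 = 2.54
  Sum = 45.1525 µg/mL·h
k_e = ln2 / t½ = 0.693147 / 2.02 = 0.3431 h^-1
Extrapolated tail: C_last / k_e = 0.85 / 0.3431 = 2.477
AUC_0→∞ = 45.1525 + 2.477 = 47.6295 µg/mL·h

AUC = 47.6 µg/mL·h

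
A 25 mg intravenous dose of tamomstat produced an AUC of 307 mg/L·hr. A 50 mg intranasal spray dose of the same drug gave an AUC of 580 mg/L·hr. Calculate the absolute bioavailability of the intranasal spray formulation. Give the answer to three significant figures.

F = 0.945

F = (AUC_ev / D_ev) / (AUC_iv / D_iv)
  = (580/50) / (307/25)
  = 11.6 / 12.28 = 0.9446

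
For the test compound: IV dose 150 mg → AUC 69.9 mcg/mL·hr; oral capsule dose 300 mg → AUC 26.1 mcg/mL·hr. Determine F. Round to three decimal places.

F = 0.187

F = (AUC_ev / D_ev) / (AUC_iv / D_iv)
  = (26.1/300) / (69.9/150)
  = 0.087 / 0.466 = 0.1867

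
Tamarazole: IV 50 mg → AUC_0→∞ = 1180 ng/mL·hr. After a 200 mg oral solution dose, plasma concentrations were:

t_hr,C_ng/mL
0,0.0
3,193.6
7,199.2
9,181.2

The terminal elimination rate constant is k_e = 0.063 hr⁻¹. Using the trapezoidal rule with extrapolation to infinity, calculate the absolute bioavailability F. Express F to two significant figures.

Trapezoidal AUC_0→9 (oral solution):
  [0→3]: (0.0+193.6)/2 × 3 = 290.4
  [3→7]: (193.6+199.2)/2 × 4 = 785.6
  [7→9]: (199.2+181.2)/2 × 2 = 380.4
  Sum = 1456.4 ng/mL·hr
Tail: C_last/k_e = 181.2/0.063 = 2876.190
AUC_0→∞ (oral solution) = 1456.4 + 2876.190 = 4332.59 ng/mL·hr
F = (AUC_ev/D_ev)/(AUC_iv/D_iv) = (4332.59/200)/(1180/50) = 21.66295/23.6 = 0.9179

F = 0.92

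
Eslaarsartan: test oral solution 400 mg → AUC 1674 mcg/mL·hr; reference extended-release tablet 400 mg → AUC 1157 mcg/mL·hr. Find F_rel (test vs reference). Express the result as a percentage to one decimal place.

F_rel = 144.7%

F_rel = (AUC_test/D_test) / (AUC_ref/D_ref)
      = (1674/400) / (1157/400)
      = 4.185 / 2.8925 = 1.4468 = 144.68%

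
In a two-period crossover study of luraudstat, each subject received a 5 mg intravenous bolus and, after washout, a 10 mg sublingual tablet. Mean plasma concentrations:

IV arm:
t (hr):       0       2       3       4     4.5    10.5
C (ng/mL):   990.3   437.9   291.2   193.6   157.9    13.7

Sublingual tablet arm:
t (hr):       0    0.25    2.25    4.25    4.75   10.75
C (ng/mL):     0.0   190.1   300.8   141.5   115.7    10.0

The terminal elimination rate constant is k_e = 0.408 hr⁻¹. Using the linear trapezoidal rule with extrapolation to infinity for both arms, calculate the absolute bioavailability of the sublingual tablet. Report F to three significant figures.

Trapezoidal AUC_0→10.5 (IV):
  [0→2]: (990.3+437.9)/2 × 2 = 1428.2
  [2→3]: (437.9+291.2)/2 × 1 = 364.55
  [3→4]: (291.2+193.6)/2 × 1 = 242.4
  [4→4.5]: (193.6+157.9)/2 × 0.5 = 87.875
  [4.5→10.5]: (157.9+13.7)/2 × 6 = 514.8
  Sum = 2637.825 ng/mL·hr
IV tail: 13.7/0.408 = 33.578; AUC_iv,0→∞ = 2637.825 + 33.578 = 2671.403 ng/mL·hr
Trapezoidal AUC_0→10.75 (sublingual tablet):
  [0→0.25]: (0.0+190.1)/2 × 0.25 = 23.7625
  [0.25→2.25]: (190.1+300.8)/2 × 2 = 490.9
  [2.25→4.25]: (300.8+141.5)/2 × 2 = 442.3
  [4.25→4.75]: (141.5+115.7)/2 × 0.5 = 64.3
  [4.75→10.75]: (115.7+10.0)/2 × 6 = 377.1
  Sum = 1398.3625 ng/mL·hr
sublingual tablet tail: 10.0/0.408 = 24.510; AUC_ev,0→∞ = 1398.3625 + 24.510 = 1422.8725 ng/mL·hr
F = (AUC_ev/D_ev)/(AUC_iv/D_iv) = (1422.8725/10)/(2671.403/5) = 142.28725/534.2806 = 0.2663

F = 0.266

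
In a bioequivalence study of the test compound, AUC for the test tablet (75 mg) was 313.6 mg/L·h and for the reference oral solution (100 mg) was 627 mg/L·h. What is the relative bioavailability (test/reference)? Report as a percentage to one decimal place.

F_rel = (AUC_test/D_test) / (AUC_ref/D_ref)
      = (313.6/75) / (627/100)
      = 4.18133 / 6.27 = 0.6669 = 66.69%

F_rel = 66.7%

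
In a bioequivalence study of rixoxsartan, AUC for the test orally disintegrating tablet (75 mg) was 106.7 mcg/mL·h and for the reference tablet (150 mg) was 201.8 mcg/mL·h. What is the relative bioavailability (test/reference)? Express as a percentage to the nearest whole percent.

F_rel = 106%

F_rel = (AUC_test/D_test) / (AUC_ref/D_ref)
      = (106.7/75) / (201.8/150)
      = 1.42267 / 1.34533 = 1.0575 = 105.75%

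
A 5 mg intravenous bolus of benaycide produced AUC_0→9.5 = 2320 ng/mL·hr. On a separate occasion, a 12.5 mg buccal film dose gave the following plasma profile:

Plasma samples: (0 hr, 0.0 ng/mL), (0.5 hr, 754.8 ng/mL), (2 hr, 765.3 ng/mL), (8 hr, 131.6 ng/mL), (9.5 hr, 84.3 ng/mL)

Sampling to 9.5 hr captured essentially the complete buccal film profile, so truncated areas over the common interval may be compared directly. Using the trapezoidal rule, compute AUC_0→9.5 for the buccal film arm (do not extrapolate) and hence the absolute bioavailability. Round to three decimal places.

F = 0.721

Trapezoidal AUC_0→9.5 (buccal film):
  [0→0.5]: (0.0+754.8)/2 × 0.5 = 188.7
  [0.5→2]: (754.8+765.3)/2 × 1.5 = 1140.075
  [2→8]: (765.3+131.6)/2 × 6 = 2690.7
  [8→9.5]: (131.6+84.3)/2 × 1.5 = 161.925
  Sum = 4181.4 ng/mL·hr
F = (AUC_ev/D_ev)/(AUC_iv/D_iv) = (4181.4/12.5)/(2320/5) = 334.512/464 = 0.7209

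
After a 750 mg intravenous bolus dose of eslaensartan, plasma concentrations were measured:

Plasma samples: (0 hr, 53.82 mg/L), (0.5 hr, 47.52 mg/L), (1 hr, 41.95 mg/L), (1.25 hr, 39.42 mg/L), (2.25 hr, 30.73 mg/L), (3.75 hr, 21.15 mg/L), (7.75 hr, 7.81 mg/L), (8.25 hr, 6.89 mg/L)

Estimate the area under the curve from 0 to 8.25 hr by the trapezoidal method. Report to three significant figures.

AUC = 193 mg/L·hr

Trapezoidal AUC_0→8.25:
  [0→0.5]: (53.82+47.52)/2 × 0.5 = 25.335
  [0.5→1]: (47.52+41.95)/2 × 0.5 = 22.3675
  [1→1.25]: (41.95+39.42)/2 × 0.25 = 10.17125
  [1.25→2.25]: (39.42+30.73)/2 × 1 = 35.075
  [2.25→3.75]: (30.73+21.15)/2 × 1.5 = 38.91
  [3.75→7.75]: (21.15+7.81)/2 × 4 = 57.92
  [7.75→8.25]: (7.81+6.89)/2 × 0.5 = 3.675
  Sum = 193.45375 mg/L·hr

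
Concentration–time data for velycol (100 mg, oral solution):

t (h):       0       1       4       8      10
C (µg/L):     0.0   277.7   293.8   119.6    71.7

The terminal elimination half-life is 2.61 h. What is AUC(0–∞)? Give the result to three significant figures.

AUC = 2280 µg/L·h

Trapezoidal AUC_0→10:
  [0→1]: (0.0+277.7)/2 × 1 = 138.85
  [1→4]: (277.7+293.8)/2 × 3 = 857.25
  [4→8]: (293.8+119.6)/2 × 4 = 826.8
  [8→10]: (119.6+71.7)/2 × 2 = 191.3
  Sum = 2014.2 µg/L·h
k_e = ln2 / t½ = 0.693147 / 2.61 = 0.2656 h^-1
Extrapolated tail: C_last / k_e = 71.7 / 0.2656 = 269.955
AUC_0→∞ = 2014.2 + 269.955 = 2284.155 µg/L·h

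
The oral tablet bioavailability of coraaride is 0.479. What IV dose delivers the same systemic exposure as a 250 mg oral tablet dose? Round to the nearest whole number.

Systemic exposure from an extravascular dose = F × D_ev, so the equivalent IV dose is F × D_ev.
D_iv = F × D_ev = 0.479 × 250 = 119.75 mg

D_iv = 120 mg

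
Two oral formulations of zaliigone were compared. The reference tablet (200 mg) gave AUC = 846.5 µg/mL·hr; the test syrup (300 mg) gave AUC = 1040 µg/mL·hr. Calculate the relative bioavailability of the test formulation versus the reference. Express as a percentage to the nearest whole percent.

F_rel = 82%

F_rel = (AUC_test/D_test) / (AUC_ref/D_ref)
      = (1040/300) / (846.5/200)
      = 3.46667 / 4.2325 = 0.8191 = 81.91%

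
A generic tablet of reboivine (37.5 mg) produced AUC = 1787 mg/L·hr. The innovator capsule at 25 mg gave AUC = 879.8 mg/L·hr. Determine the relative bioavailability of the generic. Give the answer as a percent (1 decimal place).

F_rel = (AUC_test/D_test) / (AUC_ref/D_ref)
      = (1787/37.5) / (879.8/25)
      = 47.6533 / 35.192 = 1.3541 = 135.41%

F_rel = 135.4%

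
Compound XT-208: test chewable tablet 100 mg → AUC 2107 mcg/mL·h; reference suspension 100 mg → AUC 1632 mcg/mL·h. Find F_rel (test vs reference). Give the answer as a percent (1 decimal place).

F_rel = (AUC_test/D_test) / (AUC_ref/D_ref)
      = (2107/100) / (1632/100)
      = 21.07 / 16.32 = 1.2911 = 129.11%

F_rel = 129.1%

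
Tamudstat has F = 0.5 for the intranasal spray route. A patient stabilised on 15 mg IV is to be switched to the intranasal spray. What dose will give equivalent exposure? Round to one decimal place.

D_intranasal = 30.0 mg

For equal systemic exposure: F × D_ev = D_iv
D_ev = D_iv / F = 15 / 0.5 = 30 mg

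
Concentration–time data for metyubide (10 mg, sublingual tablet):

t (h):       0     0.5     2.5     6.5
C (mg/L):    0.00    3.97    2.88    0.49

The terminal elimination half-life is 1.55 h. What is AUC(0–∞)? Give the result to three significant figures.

AUC = 15.7 mg/L·h

Trapezoidal AUC_0→6.5:
  [0→0.5]: (0.00+3.97)/2 × 0.5 = 0.9925
  [0.5→2.5]: (3.97+2.88)/2 × 2 = 6.85
  [2.5→6.5]: (2.88+0.49)/2 × 4 = 6.74
  Sum = 14.5825 mg/L·h
k_e = ln2 / t½ = 0.693147 / 1.55 = 0.4472 h^-1
Extrapolated tail: C_last / k_e = 0.49 / 0.4472 = 1.096
AUC_0→∞ = 14.5825 + 1.096 = 15.6785 mg/L·h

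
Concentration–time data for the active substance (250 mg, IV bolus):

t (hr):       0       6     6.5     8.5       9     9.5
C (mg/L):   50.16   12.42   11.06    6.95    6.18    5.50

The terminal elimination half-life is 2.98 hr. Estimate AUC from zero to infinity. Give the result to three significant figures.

Trapezoidal AUC_0→9.5:
  [0→6]: (50.16+12.42)/2 × 6 = 187.74
  [6→6.5]: (12.42+11.06)/2 × 0.5 = 5.87
  [6.5→8.5]: (11.06+6.95)/2 × 2 = 18.01
  [8.5→9]: (6.95+6.18)/2 × 0.5 = 3.2825
  [9→9.5]: (6.18+5.50)/2 × 0.5 = 2.92
  Sum = 217.8225 mg/L·hr
k_e = ln2 / t½ = 0.693147 / 2.98 = 0.2326 hr^-1
Extrapolated tail: C_last / k_e = 5.50 / 0.2326 = 23.646
AUC_0→∞ = 217.8225 + 23.646 = 241.4685 mg/L·hr

AUC = 241 mg/L·hr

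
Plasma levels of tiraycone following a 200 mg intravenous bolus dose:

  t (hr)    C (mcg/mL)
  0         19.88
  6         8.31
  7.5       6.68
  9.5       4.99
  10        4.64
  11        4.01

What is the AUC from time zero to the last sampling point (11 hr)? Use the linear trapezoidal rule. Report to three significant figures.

Trapezoidal AUC_0→11:
  [0→6]: (19.88+8.31)/2 × 6 = 84.57
  [6→7.5]: (8.31+6.68)/2 × 1.5 = 11.2425
  [7.5→9.5]: (6.68+4.99)/2 × 2 = 11.67
  [9.5→10]: (4.99+4.64)/2 × 0.5 = 2.4075
  [10→11]: (4.64+4.01)/2 × 1 = 4.325
  Sum = 114.215 mcg/mL·hr

AUC = 114 mcg/mL·hr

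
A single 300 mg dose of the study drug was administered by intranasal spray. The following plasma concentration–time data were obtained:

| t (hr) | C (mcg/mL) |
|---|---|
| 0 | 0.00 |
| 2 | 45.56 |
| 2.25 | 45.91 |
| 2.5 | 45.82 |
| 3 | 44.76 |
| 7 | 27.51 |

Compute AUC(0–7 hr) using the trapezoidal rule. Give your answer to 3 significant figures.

Trapezoidal AUC_0→7:
  [0→2]: (0.00+45.56)/2 × 2 = 45.56
  [2→2.25]: (45.56+45.91)/2 × 0.25 = 11.43375
  [2.25→2.5]: (45.91+45.82)/2 × 0.25 = 11.46625
  [2.5→3]: (45.82+44.76)/2 × 0.5 = 22.645
  [3→7]: (44.76+27.51)/2 × 4 = 144.54
  Sum = 235.645 mcg/mL·hr

AUC = 236 mcg/mL·hr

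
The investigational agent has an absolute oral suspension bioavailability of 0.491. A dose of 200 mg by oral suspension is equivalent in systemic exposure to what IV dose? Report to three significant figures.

Systemic exposure from an extravascular dose = F × D_ev, so the equivalent IV dose is F × D_ev.
D_iv = F × D_ev = 0.491 × 200 = 98.2 mg

D_iv = 98.2 mg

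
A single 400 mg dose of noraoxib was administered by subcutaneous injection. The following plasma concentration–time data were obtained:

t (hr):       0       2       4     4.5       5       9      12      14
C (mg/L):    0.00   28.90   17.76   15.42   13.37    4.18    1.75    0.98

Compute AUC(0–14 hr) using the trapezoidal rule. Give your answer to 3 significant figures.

AUC = 138 mg/L·hr

Trapezoidal AUC_0→14:
  [0→2]: (0.00+28.90)/2 × 2 = 28.9
  [2→4]: (28.90+17.76)/2 × 2 = 46.66
  [4→4.5]: (17.76+15.42)/2 × 0.5 = 8.295
  [4.5→5]: (15.42+13.37)/2 × 0.5 = 7.1975
  [5→9]: (13.37+4.18)/2 × 4 = 35.1
  [9→12]: (4.18+1.75)/2 × 3 = 8.895
  [12→14]: (1.75+0.98)/2 × 2 = 2.73
  Sum = 137.7775 mg/L·hr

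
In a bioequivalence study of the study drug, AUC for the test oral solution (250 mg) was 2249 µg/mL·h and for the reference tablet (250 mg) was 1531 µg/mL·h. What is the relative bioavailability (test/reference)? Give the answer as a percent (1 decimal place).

F_rel = (AUC_test/D_test) / (AUC_ref/D_ref)
      = (2249/250) / (1531/250)
      = 8.996 / 6.124 = 1.4690 = 146.90%

F_rel = 146.9%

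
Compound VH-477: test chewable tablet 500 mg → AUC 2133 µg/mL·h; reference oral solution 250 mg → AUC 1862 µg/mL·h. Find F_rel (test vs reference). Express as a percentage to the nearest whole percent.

F_rel = 57%

F_rel = (AUC_test/D_test) / (AUC_ref/D_ref)
      = (2133/500) / (1862/250)
      = 4.266 / 7.448 = 0.5728 = 57.28%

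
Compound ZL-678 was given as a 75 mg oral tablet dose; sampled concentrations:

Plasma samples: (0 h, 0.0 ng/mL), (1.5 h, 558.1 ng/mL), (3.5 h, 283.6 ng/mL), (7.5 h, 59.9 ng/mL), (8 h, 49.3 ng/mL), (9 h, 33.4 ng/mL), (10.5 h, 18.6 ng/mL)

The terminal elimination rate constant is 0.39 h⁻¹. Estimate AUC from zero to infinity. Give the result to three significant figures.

Trapezoidal AUC_0→10.5:
  [0→1.5]: (0.0+558.1)/2 × 1.5 = 418.575
  [1.5→3.5]: (558.1+283.6)/2 × 2 = 841.7
  [3.5→7.5]: (283.6+59.9)/2 × 4 = 687.0
  [7.5→8]: (59.9+49.3)/2 × 0.5 = 27.3
  [8→9]: (49.3+33.4)/2 × 1 = 41.35
  [9→10.5]: (33.4+18.6)/2 × 1.5 = 39.0
  Sum = 2054.925 ng/mL·h
Extrapolated tail: C_last / k_e = 18.6 / 0.39 = 47.692
AUC_0→∞ = 2054.925 + 47.692 = 2102.617 ng/mL·h

AUC = 2100 ng/mL·h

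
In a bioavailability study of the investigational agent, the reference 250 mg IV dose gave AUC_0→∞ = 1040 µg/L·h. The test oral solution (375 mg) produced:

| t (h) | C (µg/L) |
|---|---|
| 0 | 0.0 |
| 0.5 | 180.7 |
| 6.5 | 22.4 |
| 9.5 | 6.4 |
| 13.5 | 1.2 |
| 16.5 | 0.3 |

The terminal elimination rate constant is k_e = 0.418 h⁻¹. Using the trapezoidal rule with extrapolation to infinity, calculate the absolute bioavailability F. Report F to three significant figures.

F = 0.459

Trapezoidal AUC_0→16.5 (oral solution):
  [0→0.5]: (0.0+180.7)/2 × 0.5 = 45.175
  [0.5→6.5]: (180.7+22.4)/2 × 6 = 609.3
  [6.5→9.5]: (22.4+6.4)/2 × 3 = 43.2
  [9.5→13.5]: (6.4+1.2)/2 × 4 = 15.2
  [13.5→16.5]: (1.2+0.3)/2 × 3 = 2.25
  Sum = 715.125 µg/L·h
Tail: C_last/k_e = 0.3/0.418 = 0.718
AUC_0→∞ (oral solution) = 715.125 + 0.718 = 715.843 µg/L·h
F = (AUC_ev/D_ev)/(AUC_iv/D_iv) = (715.843/375)/(1040/250) = 1.90891/4.16 = 0.4589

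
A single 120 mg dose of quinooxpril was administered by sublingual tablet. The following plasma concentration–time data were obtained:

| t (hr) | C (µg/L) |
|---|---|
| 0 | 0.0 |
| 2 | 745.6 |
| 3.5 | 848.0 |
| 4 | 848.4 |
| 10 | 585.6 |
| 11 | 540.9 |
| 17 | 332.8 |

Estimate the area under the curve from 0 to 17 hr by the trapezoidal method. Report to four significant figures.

Trapezoidal AUC_0→17:
  [0→2]: (0.0+745.6)/2 × 2 = 745.6
  [2→3.5]: (745.6+848.0)/2 × 1.5 = 1195.2
  [3.5→4]: (848.0+848.4)/2 × 0.5 = 424.1
  [4→10]: (848.4+585.6)/2 × 6 = 4302.0
  [10→11]: (585.6+540.9)/2 × 1 = 563.25
  [11→17]: (540.9+332.8)/2 × 6 = 2621.1
  Sum = 9851.25 µg/L·hr

AUC = 9851 µg/L·hr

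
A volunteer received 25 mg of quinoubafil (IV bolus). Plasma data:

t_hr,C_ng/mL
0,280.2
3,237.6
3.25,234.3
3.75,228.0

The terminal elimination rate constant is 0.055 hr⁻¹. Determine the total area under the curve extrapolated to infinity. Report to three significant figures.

AUC = 5100 ng/mL·hr

Trapezoidal AUC_0→3.75:
  [0→3]: (280.2+237.6)/2 × 3 = 776.7
  [3→3.25]: (237.6+234.3)/2 × 0.25 = 58.9875
  [3.25→3.75]: (234.3+228.0)/2 × 0.5 = 115.575
  Sum = 951.2625 ng/mL·hr
Extrapolated tail: C_last / k_e = 228.0 / 0.055 = 4145.455
AUC_0→∞ = 951.2625 + 4145.455 = 5096.7175 ng/mL·hr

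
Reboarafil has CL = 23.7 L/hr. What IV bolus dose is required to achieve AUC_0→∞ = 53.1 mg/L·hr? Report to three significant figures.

Dose = 1260 mg

Dose_iv = CL × AUC_0→∞
     = 23.7 × 53.1 = 1258.47 mg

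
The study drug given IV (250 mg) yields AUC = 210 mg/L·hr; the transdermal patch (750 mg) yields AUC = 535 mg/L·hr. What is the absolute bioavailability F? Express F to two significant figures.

F = (AUC_ev / D_ev) / (AUC_iv / D_iv)
  = (535/750) / (210/250)
  = 0.713333 / 0.84 = 0.8492

F = 0.85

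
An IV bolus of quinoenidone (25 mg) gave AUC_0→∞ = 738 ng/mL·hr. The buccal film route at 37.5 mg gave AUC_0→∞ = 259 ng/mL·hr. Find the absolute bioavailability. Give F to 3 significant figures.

F = 0.234

F = (AUC_ev / D_ev) / (AUC_iv / D_iv)
  = (259/37.5) / (738/25)
  = 6.90667 / 29.52 = 0.2340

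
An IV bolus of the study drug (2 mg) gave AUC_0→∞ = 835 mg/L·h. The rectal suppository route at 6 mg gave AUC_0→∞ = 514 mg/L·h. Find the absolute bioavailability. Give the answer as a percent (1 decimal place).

F = (AUC_ev / D_ev) / (AUC_iv / D_iv)
  = (514/6) / (835/2)
  = 85.6667 / 417.5 = 0.2052
  = 20.52%

F = 20.5%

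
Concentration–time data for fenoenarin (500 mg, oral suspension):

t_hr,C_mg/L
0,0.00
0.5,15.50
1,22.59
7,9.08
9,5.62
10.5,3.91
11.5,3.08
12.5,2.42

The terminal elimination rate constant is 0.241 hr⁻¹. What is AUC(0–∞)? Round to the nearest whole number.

Trapezoidal AUC_0→12.5:
  [0→0.5]: (0.00+15.50)/2 × 0.5 = 3.875
  [0.5→1]: (15.50+22.59)/2 × 0.5 = 9.5225
  [1→7]: (22.59+9.08)/2 × 6 = 95.01
  [7→9]: (9.08+5.62)/2 × 2 = 14.7
  [9→10.5]: (5.62+3.91)/2 × 1.5 = 7.1475
  [10.5→11.5]: (3.91+3.08)/2 × 1 = 3.495
  [11.5→12.5]: (3.08+2.42)/2 × 1 = 2.75
  Sum = 136.5 mg/L·hr
Extrapolated tail: C_last / k_e = 2.42 / 0.241 = 10.041
AUC_0→∞ = 136.5 + 10.041 = 146.541 mg/L·hr

AUC = 147 mg/L·hr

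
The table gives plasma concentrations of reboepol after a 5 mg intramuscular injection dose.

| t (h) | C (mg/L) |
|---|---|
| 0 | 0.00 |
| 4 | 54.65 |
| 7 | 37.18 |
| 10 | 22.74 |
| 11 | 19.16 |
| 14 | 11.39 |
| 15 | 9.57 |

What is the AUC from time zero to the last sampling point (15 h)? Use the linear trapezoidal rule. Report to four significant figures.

AUC = 414.2 mg/L·h

Trapezoidal AUC_0→15:
  [0→4]: (0.00+54.65)/2 × 4 = 109.3
  [4→7]: (54.65+37.18)/2 × 3 = 137.745
  [7→10]: (37.18+22.74)/2 × 3 = 89.88
  [10→11]: (22.74+19.16)/2 × 1 = 20.95
  [11→14]: (19.16+11.39)/2 × 3 = 45.825
  [14→15]: (11.39+9.57)/2 × 1 = 10.48
  Sum = 414.18 mg/L·h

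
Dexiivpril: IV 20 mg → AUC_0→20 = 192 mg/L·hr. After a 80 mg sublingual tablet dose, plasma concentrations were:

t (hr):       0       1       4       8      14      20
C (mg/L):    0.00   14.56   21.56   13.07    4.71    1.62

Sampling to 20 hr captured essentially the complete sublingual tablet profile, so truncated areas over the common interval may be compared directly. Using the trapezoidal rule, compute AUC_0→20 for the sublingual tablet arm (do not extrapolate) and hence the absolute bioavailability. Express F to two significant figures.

Trapezoidal AUC_0→20 (sublingual tablet):
  [0→1]: (0.00+14.56)/2 × 1 = 7.28
  [1→4]: (14.56+21.56)/2 × 3 = 54.18
  [4→8]: (21.56+13.07)/2 × 4 = 69.26
  [8→14]: (13.07+4.71)/2 × 6 = 53.34
  [14→20]: (4.71+1.62)/2 × 6 = 18.99
  Sum = 203.05 mg/L·hr
F = (AUC_ev/D_ev)/(AUC_iv/D_iv) = (203.05/80)/(192/20) = 2.538125/9.6 = 0.2644

F = 0.26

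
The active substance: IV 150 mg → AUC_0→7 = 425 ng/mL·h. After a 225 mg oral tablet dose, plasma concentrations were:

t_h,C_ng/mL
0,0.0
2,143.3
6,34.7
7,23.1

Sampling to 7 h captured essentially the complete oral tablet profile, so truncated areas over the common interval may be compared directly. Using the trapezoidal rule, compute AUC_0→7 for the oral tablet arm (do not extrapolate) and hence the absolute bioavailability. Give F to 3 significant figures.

Trapezoidal AUC_0→7 (oral tablet):
  [0→2]: (0.0+143.3)/2 × 2 = 143.3
  [2→6]: (143.3+34.7)/2 × 4 = 356.0
  [6→7]: (34.7+23.1)/2 × 1 = 28.9
  Sum = 528.2 ng/mL·h
F = (AUC_ev/D_ev)/(AUC_iv/D_iv) = (528.2/225)/(425/150) = 2.34756/2.83333 = 0.8286

F = 0.829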